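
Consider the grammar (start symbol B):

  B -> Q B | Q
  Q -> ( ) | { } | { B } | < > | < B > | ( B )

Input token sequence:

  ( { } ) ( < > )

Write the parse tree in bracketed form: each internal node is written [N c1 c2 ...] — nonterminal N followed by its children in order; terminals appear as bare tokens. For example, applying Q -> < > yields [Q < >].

[B [Q ( [B [Q { }]] )] [B [Q ( [B [Q < >]] )]]]

B
Q B
( B ) B
( Q ) B
( { } ) B
( { } ) Q
( { } ) ( B )
( { } ) ( Q )
( { } ) ( < > )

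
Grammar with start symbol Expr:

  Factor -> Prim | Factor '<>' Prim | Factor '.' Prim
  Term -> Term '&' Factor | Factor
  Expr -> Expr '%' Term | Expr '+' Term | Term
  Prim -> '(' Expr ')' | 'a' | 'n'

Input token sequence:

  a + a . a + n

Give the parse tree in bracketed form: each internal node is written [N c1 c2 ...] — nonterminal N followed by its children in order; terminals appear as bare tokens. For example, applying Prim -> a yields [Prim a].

Expr
Expr + Term
Expr + Term + Term
Term + Term + Term
Factor + Term + Term
Prim + Term + Term
a + Term + Term
a + Factor + Term
a + Factor . Prim + Term
a + Prim . Prim + Term
a + a . Prim + Term
a + a . a + Term
a + a . a + Factor
a + a . a + Prim
a + a . a + n

[Expr [Expr [Expr [Term [Factor [Prim a]]]] + [Term [Factor [Factor [Prim a]] . [Prim a]]]] + [Term [Factor [Prim n]]]]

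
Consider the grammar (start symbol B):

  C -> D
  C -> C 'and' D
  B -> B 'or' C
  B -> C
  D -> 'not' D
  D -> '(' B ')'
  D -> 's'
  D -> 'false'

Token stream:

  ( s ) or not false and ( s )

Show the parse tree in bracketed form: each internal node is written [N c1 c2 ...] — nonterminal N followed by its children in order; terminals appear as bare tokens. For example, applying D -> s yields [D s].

[B [B [C [D ( [B [C [D s]]] )]]] or [C [C [D not [D false]]] and [D ( [B [C [D s]]] )]]]

B
B or C
C or C
D or C
( B ) or C
( C ) or C
( D ) or C
( s ) or C
( s ) or C and D
( s ) or D and D
( s ) or not D and D
( s ) or not false and D
( s ) or not false and ( B )
( s ) or not false and ( C )
( s ) or not false and ( D )
( s ) or not false and ( s )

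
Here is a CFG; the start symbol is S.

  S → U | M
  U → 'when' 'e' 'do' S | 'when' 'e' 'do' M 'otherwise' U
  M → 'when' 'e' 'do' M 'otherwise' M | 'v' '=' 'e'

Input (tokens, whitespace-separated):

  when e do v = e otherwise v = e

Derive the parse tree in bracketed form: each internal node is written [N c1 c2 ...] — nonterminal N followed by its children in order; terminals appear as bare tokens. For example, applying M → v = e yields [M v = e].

S
M
when e do M otherwise M
when e do v = e otherwise M
when e do v = e otherwise v = e

[S [M when e do [M v = e] otherwise [M v = e]]]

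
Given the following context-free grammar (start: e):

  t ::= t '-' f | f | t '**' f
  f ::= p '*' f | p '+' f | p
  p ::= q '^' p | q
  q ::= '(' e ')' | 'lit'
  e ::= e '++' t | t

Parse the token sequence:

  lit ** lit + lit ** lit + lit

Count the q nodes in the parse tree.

5

[e [t [t [t [f [p [q lit]]]] ** [f [p [q lit]] + [f [p [q lit]]]]] ** [f [p [q lit]] + [f [p [q lit]]]]]]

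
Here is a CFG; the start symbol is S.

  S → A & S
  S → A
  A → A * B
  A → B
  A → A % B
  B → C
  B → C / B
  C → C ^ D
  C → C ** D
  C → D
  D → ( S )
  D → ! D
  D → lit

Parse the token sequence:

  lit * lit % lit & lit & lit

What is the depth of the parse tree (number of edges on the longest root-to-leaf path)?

[S [A [A [A [B [C [D lit]]]] * [B [C [D lit]]]] % [B [C [D lit]]]] & [S [A [B [C [D lit]]]] & [S [A [B [C [D lit]]]]]]]

7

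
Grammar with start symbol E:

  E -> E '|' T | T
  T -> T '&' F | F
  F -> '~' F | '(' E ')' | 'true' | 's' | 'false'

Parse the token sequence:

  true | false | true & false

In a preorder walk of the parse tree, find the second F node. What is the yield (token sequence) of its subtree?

[E [E [E [T [F true]]] | [T [F false]]] | [T [T [F true]] & [F false]]]

false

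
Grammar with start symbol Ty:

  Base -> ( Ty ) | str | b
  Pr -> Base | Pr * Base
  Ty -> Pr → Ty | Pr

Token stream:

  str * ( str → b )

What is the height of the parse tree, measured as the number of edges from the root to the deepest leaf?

7

[Ty [Pr [Pr [Base str]] * [Base ( [Ty [Pr [Base str]] → [Ty [Pr [Base b]]]] )]]]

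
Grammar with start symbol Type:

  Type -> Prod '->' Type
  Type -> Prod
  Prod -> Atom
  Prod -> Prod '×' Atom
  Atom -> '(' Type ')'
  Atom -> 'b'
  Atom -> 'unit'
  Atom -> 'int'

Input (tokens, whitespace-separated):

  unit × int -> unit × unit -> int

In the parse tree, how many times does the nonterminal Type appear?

3

[Type [Prod [Prod [Atom unit]] × [Atom int]] -> [Type [Prod [Prod [Atom unit]] × [Atom unit]] -> [Type [Prod [Atom int]]]]]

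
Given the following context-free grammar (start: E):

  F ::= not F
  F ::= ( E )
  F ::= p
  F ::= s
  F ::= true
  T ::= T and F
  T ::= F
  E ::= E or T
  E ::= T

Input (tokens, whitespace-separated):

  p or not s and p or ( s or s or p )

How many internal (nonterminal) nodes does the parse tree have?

[E [E [E [T [F p]]] or [T [T [F not [F s]]] and [F p]]] or [T [F ( [E [E [E [T [F s]]] or [T [F s]]] or [T [F p]]] )]]]

21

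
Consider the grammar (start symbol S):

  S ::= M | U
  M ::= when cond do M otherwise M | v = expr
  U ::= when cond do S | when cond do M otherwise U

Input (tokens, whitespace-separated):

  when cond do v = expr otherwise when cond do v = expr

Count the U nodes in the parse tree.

2

[S [U when cond do [M v = expr] otherwise [U when cond do [S [M v = expr]]]]]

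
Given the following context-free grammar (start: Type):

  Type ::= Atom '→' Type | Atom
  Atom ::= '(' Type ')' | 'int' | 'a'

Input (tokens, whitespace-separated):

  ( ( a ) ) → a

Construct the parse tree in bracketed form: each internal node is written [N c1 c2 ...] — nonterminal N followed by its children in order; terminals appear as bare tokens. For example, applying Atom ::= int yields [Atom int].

Type
Atom → Type
( Type ) → Type
( Atom ) → Type
( ( Type ) ) → Type
( ( Atom ) ) → Type
( ( a ) ) → Type
( ( a ) ) → Atom
( ( a ) ) → a

[Type [Atom ( [Type [Atom ( [Type [Atom a]] )]] )] → [Type [Atom a]]]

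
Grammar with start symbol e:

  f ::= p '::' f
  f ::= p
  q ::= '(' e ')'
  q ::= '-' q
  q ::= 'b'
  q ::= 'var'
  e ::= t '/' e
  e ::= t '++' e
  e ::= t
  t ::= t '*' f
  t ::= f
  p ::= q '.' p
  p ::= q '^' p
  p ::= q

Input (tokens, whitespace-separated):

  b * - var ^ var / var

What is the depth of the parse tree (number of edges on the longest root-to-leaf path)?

6

[e [t [t [f [p [q b]]]] * [f [p [q - [q var]] ^ [p [q var]]]]] / [e [t [f [p [q var]]]]]]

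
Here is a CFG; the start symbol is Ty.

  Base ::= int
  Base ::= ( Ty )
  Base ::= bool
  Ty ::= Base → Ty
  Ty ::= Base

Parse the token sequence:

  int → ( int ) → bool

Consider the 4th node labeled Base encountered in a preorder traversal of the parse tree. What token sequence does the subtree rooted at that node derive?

[Ty [Base int] → [Ty [Base ( [Ty [Base int]] )] → [Ty [Base bool]]]]

bool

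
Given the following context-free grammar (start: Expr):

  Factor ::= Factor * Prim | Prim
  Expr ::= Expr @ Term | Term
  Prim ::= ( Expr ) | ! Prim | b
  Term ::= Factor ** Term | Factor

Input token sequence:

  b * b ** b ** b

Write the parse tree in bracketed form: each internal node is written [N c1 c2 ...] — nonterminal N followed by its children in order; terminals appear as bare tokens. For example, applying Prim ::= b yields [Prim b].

[Expr [Term [Factor [Factor [Prim b]] * [Prim b]] ** [Term [Factor [Prim b]] ** [Term [Factor [Prim b]]]]]]

Expr
Term
Factor ** Term
Factor * Prim ** Term
Prim * Prim ** Term
b * Prim ** Term
b * b ** Term
b * b ** Factor ** Term
b * b ** Prim ** Term
b * b ** b ** Term
b * b ** b ** Factor
b * b ** b ** Prim
b * b ** b ** b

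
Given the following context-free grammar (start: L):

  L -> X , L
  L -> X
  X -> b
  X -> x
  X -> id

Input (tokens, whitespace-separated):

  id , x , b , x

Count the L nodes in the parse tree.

[L [X id] , [L [X x] , [L [X b] , [L [X x]]]]]

4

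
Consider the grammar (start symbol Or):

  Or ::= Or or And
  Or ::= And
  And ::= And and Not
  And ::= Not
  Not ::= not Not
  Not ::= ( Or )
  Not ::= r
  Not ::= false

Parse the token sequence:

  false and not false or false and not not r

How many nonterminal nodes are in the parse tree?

13

[Or [Or [And [And [Not false]] and [Not not [Not false]]]] or [And [And [Not false]] and [Not not [Not not [Not r]]]]]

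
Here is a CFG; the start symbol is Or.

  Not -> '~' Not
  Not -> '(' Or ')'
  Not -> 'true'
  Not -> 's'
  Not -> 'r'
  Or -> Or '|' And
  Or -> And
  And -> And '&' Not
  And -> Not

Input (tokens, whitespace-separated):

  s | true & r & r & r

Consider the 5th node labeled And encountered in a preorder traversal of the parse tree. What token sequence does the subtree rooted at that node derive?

[Or [Or [And [Not s]]] | [And [And [And [And [Not true]] & [Not r]] & [Not r]] & [Not r]]]

true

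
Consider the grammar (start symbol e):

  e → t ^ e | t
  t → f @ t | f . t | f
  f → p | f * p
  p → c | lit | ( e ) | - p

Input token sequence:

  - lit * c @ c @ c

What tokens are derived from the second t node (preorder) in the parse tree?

c @ c

[e [t [f [f [p - [p lit]]] * [p c]] @ [t [f [p c]] @ [t [f [p c]]]]]]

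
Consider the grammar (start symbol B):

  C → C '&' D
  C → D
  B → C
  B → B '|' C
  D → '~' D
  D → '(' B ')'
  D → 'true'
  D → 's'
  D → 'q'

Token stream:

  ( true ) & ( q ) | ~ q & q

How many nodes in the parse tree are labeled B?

[B [B [C [C [D ( [B [C [D true]]] )]] & [D ( [B [C [D q]]] )]]] | [C [C [D ~ [D q]]] & [D q]]]

4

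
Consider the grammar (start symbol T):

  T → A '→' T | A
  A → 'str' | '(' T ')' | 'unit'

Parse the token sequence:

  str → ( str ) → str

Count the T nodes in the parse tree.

[T [A str] → [T [A ( [T [A str]] )] → [T [A str]]]]

4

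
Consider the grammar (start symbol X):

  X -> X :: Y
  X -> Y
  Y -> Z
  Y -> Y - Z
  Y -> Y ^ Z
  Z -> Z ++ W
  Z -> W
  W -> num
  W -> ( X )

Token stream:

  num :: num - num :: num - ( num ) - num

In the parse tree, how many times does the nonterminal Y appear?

[X [X [X [Y [Z [W num]]]] :: [Y [Y [Z [W num]]] - [Z [W num]]]] :: [Y [Y [Y [Z [W num]]] - [Z [W ( [X [Y [Z [W num]]]] )]]] - [Z [W num]]]]

7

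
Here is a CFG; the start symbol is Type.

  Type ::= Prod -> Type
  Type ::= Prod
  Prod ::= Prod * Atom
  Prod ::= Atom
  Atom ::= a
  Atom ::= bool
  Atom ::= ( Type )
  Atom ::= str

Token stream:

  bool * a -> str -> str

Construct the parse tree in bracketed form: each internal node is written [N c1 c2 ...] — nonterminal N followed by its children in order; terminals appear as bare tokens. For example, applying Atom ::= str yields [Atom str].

[Type [Prod [Prod [Atom bool]] * [Atom a]] -> [Type [Prod [Atom str]] -> [Type [Prod [Atom str]]]]]

Type
Prod -> Type
Prod * Atom -> Type
Atom * Atom -> Type
bool * Atom -> Type
bool * a -> Type
bool * a -> Prod -> Type
bool * a -> Atom -> Type
bool * a -> str -> Type
bool * a -> str -> Prod
bool * a -> str -> Atom
bool * a -> str -> str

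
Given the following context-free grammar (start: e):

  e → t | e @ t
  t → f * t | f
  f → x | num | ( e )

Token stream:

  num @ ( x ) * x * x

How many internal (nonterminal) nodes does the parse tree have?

[e [e [t [f num]]] @ [t [f ( [e [t [f x]]] )] * [t [f x] * [t [f x]]]]]

13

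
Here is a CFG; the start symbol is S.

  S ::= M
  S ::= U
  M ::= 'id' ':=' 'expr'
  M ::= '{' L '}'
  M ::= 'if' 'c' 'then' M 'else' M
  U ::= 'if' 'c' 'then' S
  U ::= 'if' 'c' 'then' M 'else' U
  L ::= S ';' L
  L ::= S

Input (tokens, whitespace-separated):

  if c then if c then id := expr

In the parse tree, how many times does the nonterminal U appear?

[S [U if c then [S [U if c then [S [M id := expr]]]]]]

2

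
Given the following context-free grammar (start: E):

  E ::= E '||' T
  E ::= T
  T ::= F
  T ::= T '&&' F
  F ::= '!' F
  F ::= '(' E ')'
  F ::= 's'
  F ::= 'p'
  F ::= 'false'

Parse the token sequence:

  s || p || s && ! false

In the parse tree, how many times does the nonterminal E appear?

3

[E [E [E [T [F s]]] || [T [F p]]] || [T [T [F s]] && [F ! [F false]]]]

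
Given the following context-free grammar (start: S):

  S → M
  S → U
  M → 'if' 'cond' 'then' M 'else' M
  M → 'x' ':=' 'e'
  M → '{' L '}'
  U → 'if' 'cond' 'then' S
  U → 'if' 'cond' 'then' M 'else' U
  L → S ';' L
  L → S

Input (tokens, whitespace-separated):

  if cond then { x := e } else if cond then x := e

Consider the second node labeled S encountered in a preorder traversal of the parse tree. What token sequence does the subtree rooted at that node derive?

[S [U if cond then [M { [L [S [M x := e]]] }] else [U if cond then [S [M x := e]]]]]

x := e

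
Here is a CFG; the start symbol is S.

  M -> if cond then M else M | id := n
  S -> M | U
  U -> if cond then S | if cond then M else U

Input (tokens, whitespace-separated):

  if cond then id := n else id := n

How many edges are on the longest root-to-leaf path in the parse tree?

[S [M if cond then [M id := n] else [M id := n]]]

3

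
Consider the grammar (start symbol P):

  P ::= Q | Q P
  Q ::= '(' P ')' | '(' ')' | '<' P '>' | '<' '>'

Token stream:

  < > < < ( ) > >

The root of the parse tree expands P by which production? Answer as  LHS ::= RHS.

P ::= Q P

[P [Q < >] [P [Q < [P [Q < [P [Q ( )]] >]] >]]]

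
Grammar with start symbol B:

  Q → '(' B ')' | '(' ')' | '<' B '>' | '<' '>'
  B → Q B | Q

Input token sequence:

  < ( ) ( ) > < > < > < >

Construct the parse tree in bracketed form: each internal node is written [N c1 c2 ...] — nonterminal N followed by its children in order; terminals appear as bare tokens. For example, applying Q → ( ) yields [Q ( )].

[B [Q < [B [Q ( )] [B [Q ( )]]] >] [B [Q < >] [B [Q < >] [B [Q < >]]]]]

B
Q B
< B > B
< Q B > B
< ( ) B > B
< ( ) Q > B
< ( ) ( ) > B
< ( ) ( ) > Q B
< ( ) ( ) > < > B
< ( ) ( ) > < > Q B
< ( ) ( ) > < > < > B
< ( ) ( ) > < > < > Q
< ( ) ( ) > < > < > < >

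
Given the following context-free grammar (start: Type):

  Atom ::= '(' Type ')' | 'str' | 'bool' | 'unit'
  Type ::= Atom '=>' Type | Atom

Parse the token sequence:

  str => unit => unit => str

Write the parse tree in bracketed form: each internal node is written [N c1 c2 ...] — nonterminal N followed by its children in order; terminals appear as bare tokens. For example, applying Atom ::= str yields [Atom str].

[Type [Atom str] => [Type [Atom unit] => [Type [Atom unit] => [Type [Atom str]]]]]

Type
Atom => Type
str => Type
str => Atom => Type
str => unit => Type
str => unit => Atom => Type
str => unit => unit => Type
str => unit => unit => Atom
str => unit => unit => str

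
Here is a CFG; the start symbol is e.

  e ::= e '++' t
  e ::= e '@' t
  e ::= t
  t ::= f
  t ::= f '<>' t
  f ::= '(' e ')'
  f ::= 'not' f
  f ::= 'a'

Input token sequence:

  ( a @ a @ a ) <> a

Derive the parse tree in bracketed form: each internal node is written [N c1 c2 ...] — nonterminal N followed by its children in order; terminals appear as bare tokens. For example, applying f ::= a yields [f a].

e
t
f <> t
( e ) <> t
( e @ t ) <> t
( e @ t @ t ) <> t
( t @ t @ t ) <> t
( f @ t @ t ) <> t
( a @ t @ t ) <> t
( a @ f @ t ) <> t
( a @ a @ t ) <> t
( a @ a @ f ) <> t
( a @ a @ a ) <> t
( a @ a @ a ) <> f
( a @ a @ a ) <> a

[e [t [f ( [e [e [e [t [f a]]] @ [t [f a]]] @ [t [f a]]] )] <> [t [f a]]]]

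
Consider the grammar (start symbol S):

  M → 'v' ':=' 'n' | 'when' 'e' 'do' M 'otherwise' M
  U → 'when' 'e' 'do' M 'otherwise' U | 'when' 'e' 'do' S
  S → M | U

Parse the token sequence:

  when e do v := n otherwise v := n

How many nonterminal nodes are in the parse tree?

4

[S [M when e do [M v := n] otherwise [M v := n]]]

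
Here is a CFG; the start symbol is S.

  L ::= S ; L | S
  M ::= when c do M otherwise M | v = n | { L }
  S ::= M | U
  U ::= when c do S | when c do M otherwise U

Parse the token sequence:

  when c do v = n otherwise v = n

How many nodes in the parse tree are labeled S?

[S [M when c do [M v = n] otherwise [M v = n]]]

1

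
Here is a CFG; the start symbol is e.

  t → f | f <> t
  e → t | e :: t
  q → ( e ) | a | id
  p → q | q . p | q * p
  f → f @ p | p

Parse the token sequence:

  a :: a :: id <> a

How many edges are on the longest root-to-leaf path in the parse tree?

[e [e [e [t [f [p [q a]]]]] :: [t [f [p [q a]]]]] :: [t [f [p [q id]]] <> [t [f [p [q a]]]]]]

7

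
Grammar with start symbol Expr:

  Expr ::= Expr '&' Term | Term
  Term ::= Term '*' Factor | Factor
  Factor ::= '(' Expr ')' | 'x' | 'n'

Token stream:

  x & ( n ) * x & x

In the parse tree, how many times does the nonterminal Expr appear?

[Expr [Expr [Expr [Term [Factor x]]] & [Term [Term [Factor ( [Expr [Term [Factor n]]] )]] * [Factor x]]] & [Term [Factor x]]]

4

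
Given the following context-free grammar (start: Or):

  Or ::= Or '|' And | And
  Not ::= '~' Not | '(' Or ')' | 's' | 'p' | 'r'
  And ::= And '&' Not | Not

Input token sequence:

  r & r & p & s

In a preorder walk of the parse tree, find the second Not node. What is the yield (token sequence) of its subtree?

[Or [And [And [And [And [Not r]] & [Not r]] & [Not p]] & [Not s]]]

r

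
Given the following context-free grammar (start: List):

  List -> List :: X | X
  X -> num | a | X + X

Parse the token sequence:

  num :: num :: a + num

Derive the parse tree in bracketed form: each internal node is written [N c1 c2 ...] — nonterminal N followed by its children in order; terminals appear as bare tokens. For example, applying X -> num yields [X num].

[List [List [List [X num]] :: [X num]] :: [X [X a] + [X num]]]

List
List :: X
List :: X :: X
X :: X :: X
num :: X :: X
num :: num :: X
num :: num :: X + X
num :: num :: a + X
num :: num :: a + num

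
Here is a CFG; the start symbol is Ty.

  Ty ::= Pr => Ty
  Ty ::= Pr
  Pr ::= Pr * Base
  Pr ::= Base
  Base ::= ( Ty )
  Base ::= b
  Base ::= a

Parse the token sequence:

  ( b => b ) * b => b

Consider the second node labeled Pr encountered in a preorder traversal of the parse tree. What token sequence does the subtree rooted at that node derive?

( b => b )

[Ty [Pr [Pr [Base ( [Ty [Pr [Base b]] => [Ty [Pr [Base b]]]] )]] * [Base b]] => [Ty [Pr [Base b]]]]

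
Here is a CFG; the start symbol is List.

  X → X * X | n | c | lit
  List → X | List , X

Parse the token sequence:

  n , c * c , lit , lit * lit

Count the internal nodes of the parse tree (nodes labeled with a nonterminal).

12

[List [List [List [List [X n]] , [X [X c] * [X c]]] , [X lit]] , [X [X lit] * [X lit]]]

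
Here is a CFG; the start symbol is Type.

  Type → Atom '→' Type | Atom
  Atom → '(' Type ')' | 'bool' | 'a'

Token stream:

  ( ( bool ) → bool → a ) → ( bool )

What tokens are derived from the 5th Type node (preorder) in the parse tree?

a

[Type [Atom ( [Type [Atom ( [Type [Atom bool]] )] → [Type [Atom bool] → [Type [Atom a]]]] )] → [Type [Atom ( [Type [Atom bool]] )]]]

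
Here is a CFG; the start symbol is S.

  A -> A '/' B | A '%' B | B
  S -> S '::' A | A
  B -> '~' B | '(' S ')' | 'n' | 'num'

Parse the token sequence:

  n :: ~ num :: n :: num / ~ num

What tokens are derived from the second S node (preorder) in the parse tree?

[S [S [S [S [A [B n]]] :: [A [B ~ [B num]]]] :: [A [B n]]] :: [A [A [B num]] / [B ~ [B num]]]]

n :: ~ num :: n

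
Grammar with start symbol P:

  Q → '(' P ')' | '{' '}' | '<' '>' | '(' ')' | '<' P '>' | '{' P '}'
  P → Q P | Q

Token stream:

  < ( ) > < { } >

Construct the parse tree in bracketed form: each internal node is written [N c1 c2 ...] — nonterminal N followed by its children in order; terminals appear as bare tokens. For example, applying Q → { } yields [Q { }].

P
Q P
< P > P
< Q > P
< ( ) > P
< ( ) > Q
< ( ) > < P >
< ( ) > < Q >
< ( ) > < { } >

[P [Q < [P [Q ( )]] >] [P [Q < [P [Q { }]] >]]]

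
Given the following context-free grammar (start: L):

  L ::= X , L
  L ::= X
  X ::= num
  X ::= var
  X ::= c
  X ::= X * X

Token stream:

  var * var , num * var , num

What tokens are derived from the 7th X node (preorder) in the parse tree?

[L [X [X var] * [X var]] , [L [X [X num] * [X var]] , [L [X num]]]]

num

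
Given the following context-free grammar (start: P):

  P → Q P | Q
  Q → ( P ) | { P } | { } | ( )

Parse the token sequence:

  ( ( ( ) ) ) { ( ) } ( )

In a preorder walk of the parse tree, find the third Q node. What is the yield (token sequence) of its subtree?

( )

[P [Q ( [P [Q ( [P [Q ( )]] )]] )] [P [Q { [P [Q ( )]] }] [P [Q ( )]]]]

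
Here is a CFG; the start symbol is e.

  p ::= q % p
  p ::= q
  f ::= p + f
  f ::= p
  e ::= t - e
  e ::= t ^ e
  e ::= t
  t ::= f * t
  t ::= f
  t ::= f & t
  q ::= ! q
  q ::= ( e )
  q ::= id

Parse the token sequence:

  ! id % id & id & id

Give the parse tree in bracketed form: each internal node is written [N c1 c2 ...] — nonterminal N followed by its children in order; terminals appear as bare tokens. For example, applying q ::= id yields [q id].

e
t
f & t
p & t
q % p & t
! q % p & t
! id % p & t
! id % q & t
! id % id & t
! id % id & f & t
! id % id & p & t
! id % id & q & t
! id % id & id & t
! id % id & id & f
! id % id & id & p
! id % id & id & q
! id % id & id & id

[e [t [f [p [q ! [q id]] % [p [q id]]]] & [t [f [p [q id]]] & [t [f [p [q id]]]]]]]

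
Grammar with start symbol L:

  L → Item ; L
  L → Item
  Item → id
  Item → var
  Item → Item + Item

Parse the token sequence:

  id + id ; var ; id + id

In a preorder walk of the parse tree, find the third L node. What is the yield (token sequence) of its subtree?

id + id

[L [Item [Item id] + [Item id]] ; [L [Item var] ; [L [Item [Item id] + [Item id]]]]]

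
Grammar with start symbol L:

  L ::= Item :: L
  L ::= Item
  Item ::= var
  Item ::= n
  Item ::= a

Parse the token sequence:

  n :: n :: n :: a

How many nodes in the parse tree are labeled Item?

4

[L [Item n] :: [L [Item n] :: [L [Item n] :: [L [Item a]]]]]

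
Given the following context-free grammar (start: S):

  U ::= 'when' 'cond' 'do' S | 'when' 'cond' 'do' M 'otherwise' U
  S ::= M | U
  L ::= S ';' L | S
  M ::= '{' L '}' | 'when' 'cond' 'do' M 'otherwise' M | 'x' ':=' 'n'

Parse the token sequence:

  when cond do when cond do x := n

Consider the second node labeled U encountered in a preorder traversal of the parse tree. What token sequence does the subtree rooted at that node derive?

[S [U when cond do [S [U when cond do [S [M x := n]]]]]]

when cond do x := n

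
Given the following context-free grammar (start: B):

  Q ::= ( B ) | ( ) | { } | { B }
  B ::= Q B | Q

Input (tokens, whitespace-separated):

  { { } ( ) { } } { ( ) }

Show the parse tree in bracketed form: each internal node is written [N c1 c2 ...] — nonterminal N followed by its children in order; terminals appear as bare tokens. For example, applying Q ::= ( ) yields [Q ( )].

B
Q B
{ B } B
{ Q B } B
{ { } B } B
{ { } Q B } B
{ { } ( ) B } B
{ { } ( ) Q } B
{ { } ( ) { } } B
{ { } ( ) { } } Q
{ { } ( ) { } } { B }
{ { } ( ) { } } { Q }
{ { } ( ) { } } { ( ) }

[B [Q { [B [Q { }] [B [Q ( )] [B [Q { }]]]] }] [B [Q { [B [Q ( )]] }]]]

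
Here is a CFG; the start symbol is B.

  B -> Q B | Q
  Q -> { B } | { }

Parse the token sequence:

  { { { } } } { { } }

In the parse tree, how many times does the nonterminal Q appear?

[B [Q { [B [Q { [B [Q { }]] }]] }] [B [Q { [B [Q { }]] }]]]

5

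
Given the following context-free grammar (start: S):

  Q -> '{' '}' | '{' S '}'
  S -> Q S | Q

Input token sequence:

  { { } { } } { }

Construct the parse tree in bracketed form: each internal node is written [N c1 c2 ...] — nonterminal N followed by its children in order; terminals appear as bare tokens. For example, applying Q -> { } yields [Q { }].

S
Q S
{ S } S
{ Q S } S
{ { } S } S
{ { } Q } S
{ { } { } } S
{ { } { } } Q
{ { } { } } { }

[S [Q { [S [Q { }] [S [Q { }]]] }] [S [Q { }]]]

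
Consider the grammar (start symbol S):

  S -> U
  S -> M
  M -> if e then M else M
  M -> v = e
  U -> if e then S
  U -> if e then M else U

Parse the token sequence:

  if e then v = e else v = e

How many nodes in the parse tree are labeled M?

[S [M if e then [M v = e] else [M v = e]]]

3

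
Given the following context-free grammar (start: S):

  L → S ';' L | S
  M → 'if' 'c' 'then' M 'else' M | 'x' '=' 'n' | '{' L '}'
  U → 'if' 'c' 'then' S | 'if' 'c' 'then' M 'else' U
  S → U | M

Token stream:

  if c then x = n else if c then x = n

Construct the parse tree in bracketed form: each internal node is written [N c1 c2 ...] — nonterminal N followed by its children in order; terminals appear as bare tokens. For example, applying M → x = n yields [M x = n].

S
U
if c then M else U
if c then x = n else U
if c then x = n else if c then S
if c then x = n else if c then M
if c then x = n else if c then x = n

[S [U if c then [M x = n] else [U if c then [S [M x = n]]]]]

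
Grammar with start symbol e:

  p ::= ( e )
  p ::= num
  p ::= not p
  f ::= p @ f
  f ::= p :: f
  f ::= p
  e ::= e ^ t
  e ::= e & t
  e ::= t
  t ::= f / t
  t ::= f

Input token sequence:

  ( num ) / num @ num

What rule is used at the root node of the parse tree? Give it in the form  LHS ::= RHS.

[e [t [f [p ( [e [t [f [p num]]]] )]] / [t [f [p num] @ [f [p num]]]]]]

e ::= t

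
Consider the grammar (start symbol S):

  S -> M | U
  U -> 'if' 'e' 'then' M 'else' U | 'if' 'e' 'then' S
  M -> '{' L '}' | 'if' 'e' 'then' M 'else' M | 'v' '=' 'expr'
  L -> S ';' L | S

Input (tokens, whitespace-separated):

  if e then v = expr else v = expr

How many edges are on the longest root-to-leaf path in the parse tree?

3

[S [M if e then [M v = expr] else [M v = expr]]]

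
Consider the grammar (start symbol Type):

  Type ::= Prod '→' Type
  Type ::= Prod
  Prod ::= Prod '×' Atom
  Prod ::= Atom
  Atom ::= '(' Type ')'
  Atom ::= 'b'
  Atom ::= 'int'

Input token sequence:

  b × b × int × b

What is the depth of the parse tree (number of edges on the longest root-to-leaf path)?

[Type [Prod [Prod [Prod [Prod [Atom b]] × [Atom b]] × [Atom int]] × [Atom b]]]

6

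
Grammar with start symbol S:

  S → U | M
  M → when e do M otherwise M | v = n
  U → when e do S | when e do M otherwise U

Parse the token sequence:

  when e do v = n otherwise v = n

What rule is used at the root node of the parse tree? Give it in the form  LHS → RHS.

[S [M when e do [M v = n] otherwise [M v = n]]]

S → M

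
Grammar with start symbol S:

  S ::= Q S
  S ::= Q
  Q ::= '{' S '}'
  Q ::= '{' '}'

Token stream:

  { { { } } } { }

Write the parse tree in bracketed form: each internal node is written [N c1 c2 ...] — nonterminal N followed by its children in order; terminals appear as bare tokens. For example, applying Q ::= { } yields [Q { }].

[S [Q { [S [Q { [S [Q { }]] }]] }] [S [Q { }]]]

S
Q S
{ S } S
{ Q } S
{ { S } } S
{ { Q } } S
{ { { } } } S
{ { { } } } Q
{ { { } } } { }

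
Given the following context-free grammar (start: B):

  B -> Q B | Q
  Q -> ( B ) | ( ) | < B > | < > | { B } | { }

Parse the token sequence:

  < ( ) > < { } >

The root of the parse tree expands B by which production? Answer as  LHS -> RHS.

B -> Q B

[B [Q < [B [Q ( )]] >] [B [Q < [B [Q { }]] >]]]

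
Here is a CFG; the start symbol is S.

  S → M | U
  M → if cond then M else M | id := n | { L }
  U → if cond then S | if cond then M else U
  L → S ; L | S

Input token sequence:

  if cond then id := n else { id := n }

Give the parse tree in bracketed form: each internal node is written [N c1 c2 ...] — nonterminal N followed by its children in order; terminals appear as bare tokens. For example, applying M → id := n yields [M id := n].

[S [M if cond then [M id := n] else [M { [L [S [M id := n]]] }]]]

S
M
if cond then M else M
if cond then id := n else M
if cond then id := n else { L }
if cond then id := n else { S }
if cond then id := n else { M }
if cond then id := n else { id := n }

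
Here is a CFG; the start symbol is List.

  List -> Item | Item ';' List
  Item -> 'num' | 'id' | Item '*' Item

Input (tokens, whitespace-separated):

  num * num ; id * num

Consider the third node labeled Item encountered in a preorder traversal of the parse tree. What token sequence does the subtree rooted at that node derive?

[List [Item [Item num] * [Item num]] ; [List [Item [Item id] * [Item num]]]]

num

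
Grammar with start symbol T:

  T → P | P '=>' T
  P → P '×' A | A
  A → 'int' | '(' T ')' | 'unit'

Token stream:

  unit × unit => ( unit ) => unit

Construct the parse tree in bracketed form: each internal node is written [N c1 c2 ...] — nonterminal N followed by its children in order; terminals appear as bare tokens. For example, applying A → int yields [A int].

T
P => T
P × A => T
A × A => T
unit × A => T
unit × unit => T
unit × unit => P => T
unit × unit => A => T
unit × unit => ( T ) => T
unit × unit => ( P ) => T
unit × unit => ( A ) => T
unit × unit => ( unit ) => T
unit × unit => ( unit ) => P
unit × unit => ( unit ) => A
unit × unit => ( unit ) => unit

[T [P [P [A unit]] × [A unit]] => [T [P [A ( [T [P [A unit]]] )]] => [T [P [A unit]]]]]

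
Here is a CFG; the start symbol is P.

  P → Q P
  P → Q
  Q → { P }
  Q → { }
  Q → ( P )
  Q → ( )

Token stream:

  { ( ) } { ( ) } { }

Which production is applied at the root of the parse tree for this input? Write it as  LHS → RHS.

P → Q P

[P [Q { [P [Q ( )]] }] [P [Q { [P [Q ( )]] }] [P [Q { }]]]]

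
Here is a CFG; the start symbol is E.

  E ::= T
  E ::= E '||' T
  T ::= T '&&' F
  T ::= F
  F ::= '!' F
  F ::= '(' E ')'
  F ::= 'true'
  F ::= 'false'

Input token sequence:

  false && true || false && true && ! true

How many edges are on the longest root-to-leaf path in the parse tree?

[E [E [T [T [F false]] && [F true]]] || [T [T [T [F false]] && [F true]] && [F ! [F true]]]]

5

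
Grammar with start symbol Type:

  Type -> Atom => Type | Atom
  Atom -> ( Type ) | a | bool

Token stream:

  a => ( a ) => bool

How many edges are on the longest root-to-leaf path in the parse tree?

5

[Type [Atom a] => [Type [Atom ( [Type [Atom a]] )] => [Type [Atom bool]]]]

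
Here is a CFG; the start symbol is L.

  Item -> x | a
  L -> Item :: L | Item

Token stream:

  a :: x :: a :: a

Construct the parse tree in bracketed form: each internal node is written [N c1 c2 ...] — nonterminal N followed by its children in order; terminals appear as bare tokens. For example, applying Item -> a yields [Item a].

[L [Item a] :: [L [Item x] :: [L [Item a] :: [L [Item a]]]]]

L
Item :: L
a :: L
a :: Item :: L
a :: x :: L
a :: x :: Item :: L
a :: x :: a :: L
a :: x :: a :: Item
a :: x :: a :: a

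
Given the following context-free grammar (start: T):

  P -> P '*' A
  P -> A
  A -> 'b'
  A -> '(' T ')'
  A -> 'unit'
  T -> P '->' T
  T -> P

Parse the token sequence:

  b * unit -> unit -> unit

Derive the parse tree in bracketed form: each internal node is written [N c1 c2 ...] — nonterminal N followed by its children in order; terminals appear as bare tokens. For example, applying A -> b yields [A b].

T
P -> T
P * A -> T
A * A -> T
b * A -> T
b * unit -> T
b * unit -> P -> T
b * unit -> A -> T
b * unit -> unit -> T
b * unit -> unit -> P
b * unit -> unit -> A
b * unit -> unit -> unit

[T [P [P [A b]] * [A unit]] -> [T [P [A unit]] -> [T [P [A unit]]]]]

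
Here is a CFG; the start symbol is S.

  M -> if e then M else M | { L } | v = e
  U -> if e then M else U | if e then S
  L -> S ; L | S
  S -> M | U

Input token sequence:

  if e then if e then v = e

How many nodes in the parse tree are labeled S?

3

[S [U if e then [S [U if e then [S [M v = e]]]]]]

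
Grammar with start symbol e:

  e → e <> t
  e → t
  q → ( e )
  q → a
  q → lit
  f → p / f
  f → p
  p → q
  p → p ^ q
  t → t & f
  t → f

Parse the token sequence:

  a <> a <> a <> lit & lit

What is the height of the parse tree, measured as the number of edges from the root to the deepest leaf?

[e [e [e [e [t [f [p [q a]]]]] <> [t [f [p [q a]]]]] <> [t [f [p [q a]]]]] <> [t [t [f [p [q lit]]]] & [f [p [q lit]]]]]

8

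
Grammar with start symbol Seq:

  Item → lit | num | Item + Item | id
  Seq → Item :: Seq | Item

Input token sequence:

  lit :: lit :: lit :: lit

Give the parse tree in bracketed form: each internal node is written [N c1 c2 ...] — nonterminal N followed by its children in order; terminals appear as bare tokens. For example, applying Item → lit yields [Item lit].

[Seq [Item lit] :: [Seq [Item lit] :: [Seq [Item lit] :: [Seq [Item lit]]]]]

Seq
Item :: Seq
lit :: Seq
lit :: Item :: Seq
lit :: lit :: Seq
lit :: lit :: Item :: Seq
lit :: lit :: lit :: Seq
lit :: lit :: lit :: Item
lit :: lit :: lit :: lit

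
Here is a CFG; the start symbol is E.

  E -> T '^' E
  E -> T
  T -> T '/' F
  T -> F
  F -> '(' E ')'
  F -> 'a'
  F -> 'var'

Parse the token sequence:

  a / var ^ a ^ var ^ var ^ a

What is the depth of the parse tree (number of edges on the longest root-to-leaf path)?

[E [T [T [F a]] / [F var]] ^ [E [T [F a]] ^ [E [T [F var]] ^ [E [T [F var]] ^ [E [T [F a]]]]]]]

7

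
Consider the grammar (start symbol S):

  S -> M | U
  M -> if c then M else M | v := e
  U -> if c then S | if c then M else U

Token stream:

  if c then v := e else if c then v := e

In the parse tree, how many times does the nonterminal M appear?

2

[S [U if c then [M v := e] else [U if c then [S [M v := e]]]]]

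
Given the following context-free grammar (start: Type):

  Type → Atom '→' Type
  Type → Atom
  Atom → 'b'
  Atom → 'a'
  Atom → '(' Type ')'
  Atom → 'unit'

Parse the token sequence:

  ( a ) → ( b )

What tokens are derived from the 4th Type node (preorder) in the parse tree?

[Type [Atom ( [Type [Atom a]] )] → [Type [Atom ( [Type [Atom b]] )]]]

b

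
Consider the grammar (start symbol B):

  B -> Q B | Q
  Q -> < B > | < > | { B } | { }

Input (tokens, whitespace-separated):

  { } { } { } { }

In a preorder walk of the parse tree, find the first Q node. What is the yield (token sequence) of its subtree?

{ }

[B [Q { }] [B [Q { }] [B [Q { }] [B [Q { }]]]]]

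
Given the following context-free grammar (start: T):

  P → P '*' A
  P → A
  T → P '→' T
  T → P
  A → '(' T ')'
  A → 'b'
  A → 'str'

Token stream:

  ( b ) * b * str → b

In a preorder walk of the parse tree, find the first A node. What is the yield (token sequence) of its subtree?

[T [P [P [P [A ( [T [P [A b]]] )]] * [A b]] * [A str]] → [T [P [A b]]]]

( b )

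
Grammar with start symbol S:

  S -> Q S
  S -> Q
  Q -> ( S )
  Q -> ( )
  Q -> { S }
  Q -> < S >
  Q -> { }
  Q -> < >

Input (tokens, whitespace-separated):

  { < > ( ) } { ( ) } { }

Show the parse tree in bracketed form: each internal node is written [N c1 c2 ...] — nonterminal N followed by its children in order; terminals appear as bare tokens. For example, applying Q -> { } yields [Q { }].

S
Q S
{ S } S
{ Q S } S
{ < > S } S
{ < > Q } S
{ < > ( ) } S
{ < > ( ) } Q S
{ < > ( ) } { S } S
{ < > ( ) } { Q } S
{ < > ( ) } { ( ) } S
{ < > ( ) } { ( ) } Q
{ < > ( ) } { ( ) } { }

[S [Q { [S [Q < >] [S [Q ( )]]] }] [S [Q { [S [Q ( )]] }] [S [Q { }]]]]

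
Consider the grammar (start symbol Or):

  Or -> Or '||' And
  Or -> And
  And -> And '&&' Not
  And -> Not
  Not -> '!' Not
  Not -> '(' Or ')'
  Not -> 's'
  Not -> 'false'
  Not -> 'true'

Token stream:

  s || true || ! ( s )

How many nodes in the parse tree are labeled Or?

4

[Or [Or [Or [And [Not s]]] || [And [Not true]]] || [And [Not ! [Not ( [Or [And [Not s]]] )]]]]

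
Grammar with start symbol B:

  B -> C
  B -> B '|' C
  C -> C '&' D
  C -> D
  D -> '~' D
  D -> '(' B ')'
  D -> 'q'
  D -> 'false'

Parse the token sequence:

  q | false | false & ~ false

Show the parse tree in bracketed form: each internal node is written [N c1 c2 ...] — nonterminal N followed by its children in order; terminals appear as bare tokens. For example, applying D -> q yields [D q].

[B [B [B [C [D q]]] | [C [D false]]] | [C [C [D false]] & [D ~ [D false]]]]

B
B | C
B | C | C
C | C | C
D | C | C
q | C | C
q | D | C
q | false | C
q | false | C & D
q | false | D & D
q | false | false & D
q | false | false & ~ D
q | false | false & ~ false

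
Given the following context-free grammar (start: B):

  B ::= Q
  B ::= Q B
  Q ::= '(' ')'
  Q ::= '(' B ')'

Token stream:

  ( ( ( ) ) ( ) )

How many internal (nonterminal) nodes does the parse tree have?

8

[B [Q ( [B [Q ( [B [Q ( )]] )] [B [Q ( )]]] )]]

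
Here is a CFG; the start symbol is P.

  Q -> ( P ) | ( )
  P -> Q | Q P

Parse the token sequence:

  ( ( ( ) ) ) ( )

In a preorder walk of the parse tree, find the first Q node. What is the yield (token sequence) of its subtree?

( ( ( ) ) )

[P [Q ( [P [Q ( [P [Q ( )]] )]] )] [P [Q ( )]]]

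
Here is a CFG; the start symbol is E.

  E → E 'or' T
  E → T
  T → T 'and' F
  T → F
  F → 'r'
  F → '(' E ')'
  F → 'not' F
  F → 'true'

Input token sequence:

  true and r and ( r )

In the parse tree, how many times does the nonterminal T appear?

4

[E [T [T [T [F true]] and [F r]] and [F ( [E [T [F r]]] )]]]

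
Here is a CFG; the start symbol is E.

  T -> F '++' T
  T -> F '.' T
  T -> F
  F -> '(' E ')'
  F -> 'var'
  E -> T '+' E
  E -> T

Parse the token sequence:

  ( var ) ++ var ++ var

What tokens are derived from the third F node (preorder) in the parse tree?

[E [T [F ( [E [T [F var]]] )] ++ [T [F var] ++ [T [F var]]]]]

var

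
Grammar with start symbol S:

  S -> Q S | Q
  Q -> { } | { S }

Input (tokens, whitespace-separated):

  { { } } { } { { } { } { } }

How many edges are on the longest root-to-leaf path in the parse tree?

8

[S [Q { [S [Q { }]] }] [S [Q { }] [S [Q { [S [Q { }] [S [Q { }] [S [Q { }]]]] }]]]]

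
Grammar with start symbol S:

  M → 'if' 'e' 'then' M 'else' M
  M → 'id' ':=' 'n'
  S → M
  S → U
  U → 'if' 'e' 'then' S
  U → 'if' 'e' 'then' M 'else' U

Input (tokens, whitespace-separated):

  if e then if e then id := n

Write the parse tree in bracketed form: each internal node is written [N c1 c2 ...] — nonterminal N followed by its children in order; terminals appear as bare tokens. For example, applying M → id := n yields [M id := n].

S
U
if e then S
if e then U
if e then if e then S
if e then if e then M
if e then if e then id := n

[S [U if e then [S [U if e then [S [M id := n]]]]]]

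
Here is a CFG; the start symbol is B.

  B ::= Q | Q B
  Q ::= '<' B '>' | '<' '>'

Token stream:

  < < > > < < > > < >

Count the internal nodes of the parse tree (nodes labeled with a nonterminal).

[B [Q < [B [Q < >]] >] [B [Q < [B [Q < >]] >] [B [Q < >]]]]

10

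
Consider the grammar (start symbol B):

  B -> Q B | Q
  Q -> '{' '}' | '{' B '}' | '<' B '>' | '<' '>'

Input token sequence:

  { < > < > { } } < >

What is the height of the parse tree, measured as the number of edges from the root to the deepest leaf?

6

[B [Q { [B [Q < >] [B [Q < >] [B [Q { }]]]] }] [B [Q < >]]]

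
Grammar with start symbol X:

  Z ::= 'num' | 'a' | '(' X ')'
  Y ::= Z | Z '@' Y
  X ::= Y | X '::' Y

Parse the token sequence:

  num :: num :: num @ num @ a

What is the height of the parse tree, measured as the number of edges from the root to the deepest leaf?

5

[X [X [X [Y [Z num]]] :: [Y [Z num]]] :: [Y [Z num] @ [Y [Z num] @ [Y [Z a]]]]]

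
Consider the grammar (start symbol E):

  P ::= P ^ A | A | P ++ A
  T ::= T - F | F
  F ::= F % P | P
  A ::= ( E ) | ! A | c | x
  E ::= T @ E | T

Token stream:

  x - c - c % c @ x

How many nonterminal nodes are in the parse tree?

21

[E [T [T [T [F [P [A x]]]] - [F [P [A c]]]] - [F [F [P [A c]]] % [P [A c]]]] @ [E [T [F [P [A x]]]]]]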